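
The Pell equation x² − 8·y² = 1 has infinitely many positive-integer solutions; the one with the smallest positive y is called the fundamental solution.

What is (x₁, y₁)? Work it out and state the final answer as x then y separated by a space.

[2; 1,4] for √8; ℓ=2 ⇒ convergent index 1
k=0  a_k=2  p_k/q_k = 2/1
k=1  a_k=1  p_k/q_k = 3/1
(x₁, y₁) = (3, 1);  3² − 8·1² = 1 ✓

3 1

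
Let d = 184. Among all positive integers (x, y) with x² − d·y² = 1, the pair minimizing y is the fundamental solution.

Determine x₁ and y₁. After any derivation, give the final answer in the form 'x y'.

24335 1794

d=184: √d = [13; 1,1,3,2,1,2,1,2,3,1,1,26] (ℓ=12, even), read p_11/q_11
a_0=13:  p_0=13·1+0=13,  q_0=13·0+1=1
a_1=1:  p_1=1·13+1=14,  q_1=1·1+0=1
a_2=1:  p_2=1·14+13=27,  q_2=1·1+1=2
…
a_4=2:  p_4=2·95+27=217,  q_4=2·7+2=16
…
a_6=2:  p_6=2·312+217=841,  q_6=2·23+16=62
a_7=1:  p_7=1·841+312=1153,  q_7=1·62+23=85
a_8=2:  p_8=2·1153+841=3147,  q_8=2·85+62=232
a_9=3:  p_9=3·3147+1153=10594,  q_9=3·232+85=781
a_10=1:  p_10=1·10594+3147=13741,  q_10=1·781+232=1013
a_11=1:  p_11=1·13741+10594=24335,  q_11=1·1013+781=1794
fundamental: x₁=24335, y₁=1794  (since 592192225 − 184·3218436 = 1)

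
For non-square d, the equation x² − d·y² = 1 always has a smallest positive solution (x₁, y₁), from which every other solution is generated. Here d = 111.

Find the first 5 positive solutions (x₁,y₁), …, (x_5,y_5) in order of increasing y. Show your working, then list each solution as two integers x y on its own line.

295 28
174049 16520
102688615 9746772
60586108801 5750578960
35745701503975 3392831839628

√111 → a₀=10, period (1,1,6,1,1,20); ℓ=6 even so k=5
step 0: (10, 1)  from 10·(1,0) + (0,1)
step 1: (11, 1)  from 1·(10,1) + (1,0)
…
step 4: (158, 15)  from 1·(137,13) + (21,2)
step 5: (295, 28)  from 1·(158,15) + (137,13)
→ (295, 28).  Check: 295²=87025, 111·28²=87024, difference 1.
n=2: (295,28)∘(295,28) = (295·295+111·28·28, 295·28+28·295) = (174049,16520)
n=3: (174049,16520)∘(295,28) = (295·174049+111·28·16520, 295·16520+28·174049) = (102688615,9746772)
n=4: (102688615,9746772)∘(295,28) = (295·102688615+111·28·9746772, 295·9746772+28·102688615) = (60586108801,5750578960)
n=5: (60586108801,5750578960)∘(295,28) = (295·60586108801+111·28·5750578960, 295·5750578960+28·60586108801) = (35745701503975,3392831839628)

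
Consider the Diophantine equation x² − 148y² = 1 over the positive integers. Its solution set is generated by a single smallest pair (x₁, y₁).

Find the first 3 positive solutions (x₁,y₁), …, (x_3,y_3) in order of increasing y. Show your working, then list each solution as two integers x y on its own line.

√148 → a₀=12, period (6,24); ℓ=2 even so k=1
step 0: (12, 1)  from 12·(1,0) + (0,1)
step 1: (73, 6)  from 6·(12,1) + (1,0)
(x₁, y₁) = (73, 6);  73² − 148·6² = 1 ✓
(x_2, y_2) = (73·73 + 148·6·6, 73·6 + 6·73) = (10657, 876)
(x_3, y_3) = (73·10657 + 148·6·876, 73·876 + 6·10657) = (1555849, 127890)

73 6
10657 876
1555849 127890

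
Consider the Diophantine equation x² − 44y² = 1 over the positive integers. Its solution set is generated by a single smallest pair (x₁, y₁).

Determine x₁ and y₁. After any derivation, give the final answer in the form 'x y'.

[6; 1,1,1,2,1,1,1,12] for √44; ℓ=8 ⇒ convergent index 7
a_0=6:  p_0=6·1+0=6,  q_0=6·0+1=1
…
a_2=1:  p_2=1·7+6=13,  q_2=1·1+1=2
…
a_4=2:  p_4=2·20+13=53,  q_4=2·3+2=8
a_5=1:  p_5=1·53+20=73,  q_5=1·8+3=11
a_6=1:  p_6=1·73+53=126,  q_6=1·11+8=19
a_7=1:  p_7=1·126+73=199,  q_7=1·19+11=30
(x₁, y₁) = (199, 30);  199² − 44·30² = 1 ✓

199 30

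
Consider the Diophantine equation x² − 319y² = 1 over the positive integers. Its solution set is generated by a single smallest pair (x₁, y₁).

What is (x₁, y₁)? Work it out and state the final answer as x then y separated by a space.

√319 → a₀=17, period (1,6,5,1,4,…,6,1,34); ℓ=14 even so k=13
i=0: a=17 ⇒ p=17, q=1
i=1: a=1 ⇒ p=18, q=1
…
i=5: a=4 ⇒ p=3715, q=208
…
i=12: a=6 ⇒ p=11102899, q=621643
i=13: a=1 ⇒ p=12901780, q=722361
(x₁, y₁) = (12901780, 722361);  12901780² − 319·722361² = 1 ✓

12901780 722361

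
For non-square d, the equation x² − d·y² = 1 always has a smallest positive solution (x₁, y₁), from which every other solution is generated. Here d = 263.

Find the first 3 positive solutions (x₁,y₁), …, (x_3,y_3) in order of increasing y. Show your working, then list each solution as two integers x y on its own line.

139128 8579
38713200767 2387158224
10772180392483224 664241098768765

[16; 4,1,1,1,1,15,1,1,1,1,4,32] for √263; ℓ=12 ⇒ convergent index 11
k=0  a_k=16  p_k/q_k = 16/1
k=1  a_k=4  p_k/q_k = 65/4
…
k=4  a_k=1  p_k/q_k = 227/14
…
k=10  a_k=1  p_k/q_k = 30229/1864
k=11  a_k=4  p_k/q_k = 139128/8579
(x₁, y₁) = (139128, 8579);  139128² − 263·8579² = 1 ✓
(139128+8579√263)^2 = 38713200767 + 2387158224√263
(139128+8579√263)^3 = 10772180392483224 + 664241098768765√263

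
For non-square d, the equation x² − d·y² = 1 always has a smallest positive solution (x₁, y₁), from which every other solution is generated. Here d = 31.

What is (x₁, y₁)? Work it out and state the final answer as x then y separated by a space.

√31 → a₀=5, period (1,1,3,5,3,1,1,10); ℓ=8 even so k=7
step 0: (5, 1)  from 5·(1,0) + (0,1)
step 1: (6, 1)  from 1·(5,1) + (1,0)
step 2: (11, 2)  from 1·(6,1) + (5,1)
…
step 4: (206, 37)  from 5·(39,7) + (11,2)
step 5: (657, 118)  from 3·(206,37) + (39,7)
step 6: (863, 155)  from 1·(657,118) + (206,37)
step 7: (1520, 273)  from 1·(863,155) + (657,118)
→ (1520, 273).  Check: 1520²=2310400, 31·273²=2310399, difference 1.

1520 273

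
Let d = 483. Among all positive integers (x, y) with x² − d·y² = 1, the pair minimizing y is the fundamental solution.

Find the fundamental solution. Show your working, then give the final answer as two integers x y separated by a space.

√483 = [21; 1,42, …], period ℓ=2 (even) → k=1
a_0=21:  p_0=21·1+0=21,  q_0=21·0+1=1
a_1=1:  p_1=1·21+1=22,  q_1=1·1+0=1
(x₁, y₁) = (22, 1);  22² − 483·1² = 1 ✓

22 1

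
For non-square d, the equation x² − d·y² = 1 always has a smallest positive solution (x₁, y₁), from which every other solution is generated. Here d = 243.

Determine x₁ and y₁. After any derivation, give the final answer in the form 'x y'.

√243 → a₀=15, period (1,1,2,3,15,3,2,1,1,30); ℓ=10 even so k=9
a_0=15:  p_0=15·1+0=15,  q_0=15·0+1=1
…
a_5=15:  p_5=15·265+78=4053,  q_5=15·17+5=260
a_6=3:  p_6=3·4053+265=12424,  q_6=3·260+17=797
…
a_8=1:  p_8=1·28901+12424=41325,  q_8=1·1854+797=2651
a_9=1:  p_9=1·41325+28901=70226,  q_9=1·2651+1854=4505
(x₁, y₁) = (70226, 4505);  70226² − 243·4505² = 1 ✓

70226 4505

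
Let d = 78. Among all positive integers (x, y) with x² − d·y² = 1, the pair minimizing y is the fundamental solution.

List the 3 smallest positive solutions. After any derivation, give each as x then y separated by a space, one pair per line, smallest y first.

53 6
5617 636
595349 67410

[8; 1,4,1,16] for √78; ℓ=4 ⇒ convergent index 3
i=0: a=8 ⇒ p=8, q=1
…
i=2: a=4 ⇒ p=44, q=5
i=3: a=1 ⇒ p=53, q=6
(x₁, y₁) = (53, 6);  53² − 78·6² = 1 ✓
(x_2, y_2) = (53·53 + 78·6·6, 53·6 + 6·53) = (5617, 636)
(x_3, y_3) = (53·5617 + 78·6·636, 53·636 + 6·5617) = (595349, 67410)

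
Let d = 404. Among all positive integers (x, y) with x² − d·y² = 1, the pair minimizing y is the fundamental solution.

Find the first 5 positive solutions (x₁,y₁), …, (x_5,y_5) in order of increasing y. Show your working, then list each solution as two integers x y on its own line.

d=404: √d = [20; 10,40] (ℓ=2, even), read p_1/q_1
step 0: (20, 1)  from 20·(1,0) + (0,1)
step 1: (201, 10)  from 10·(20,1) + (1,0)
→ (201, 10).  Check: 201²=40401, 404·10²=40400, difference 1.
(x_2, y_2) = (201·201 + 404·10·10, 201·10 + 10·201) = (80801, 4020)
(x_3, y_3) = (201·80801 + 404·10·4020, 201·4020 + 10·80801) = (32481801, 1616030)
(x_4, y_4) = (201·32481801 + 404·10·1616030, 201·1616030 + 10·32481801) = (13057603201, 649640040)
(x_5, y_5) = (201·13057603201 + 404·10·649640040, 201·649640040 + 10·13057603201) = (5249124005001, 261153680050)

201 10
80801 4020
32481801 1616030
13057603201 649640040
5249124005001 261153680050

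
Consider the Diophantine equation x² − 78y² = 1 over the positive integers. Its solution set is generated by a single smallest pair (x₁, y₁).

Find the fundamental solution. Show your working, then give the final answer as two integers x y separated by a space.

d=78: √d = [8; 1,4,1,16] (ℓ=4, even), read p_3/q_3
i=0: a=8 ⇒ p=8, q=1
…
i=2: a=4 ⇒ p=44, q=5
i=3: a=1 ⇒ p=53, q=6
(x₁, y₁) = (53, 6);  53² − 78·6² = 1 ✓

53 6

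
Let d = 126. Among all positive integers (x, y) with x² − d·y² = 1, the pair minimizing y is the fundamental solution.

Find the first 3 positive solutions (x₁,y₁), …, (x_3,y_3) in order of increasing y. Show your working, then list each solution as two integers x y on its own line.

√126 = [11; 4,2,4,22, …], period ℓ=4 (even) → k=3
i=0: a=11 ⇒ p=11, q=1
i=1: a=4 ⇒ p=45, q=4
i=2: a=2 ⇒ p=101, q=9
i=3: a=4 ⇒ p=449, q=40
fundamental: x₁=449, y₁=40  (since 201601 − 126·1600 = 1)
k=2:  x_2 = 449·449+126·40·40 = 403201,  y_2 = 449·40+40·449 = 35920
k=3:  x_3 = 449·403201+126·40·35920 = 362074049,  y_3 = 449·35920+40·403201 = 32256120

449 40
403201 35920
362074049 32256120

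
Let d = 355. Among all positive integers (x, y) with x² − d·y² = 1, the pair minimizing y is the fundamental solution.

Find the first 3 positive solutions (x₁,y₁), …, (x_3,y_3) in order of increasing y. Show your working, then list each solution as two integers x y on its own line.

d=355: √d = [18; 1,5,3,3,1,6,1,3,3,5,1,36] (ℓ=12, even), read p_11/q_11
i=0: a=18 ⇒ p=18, q=1
i=1: a=1 ⇒ p=19, q=1
i=2: a=5 ⇒ p=113, q=6
…
i=4: a=3 ⇒ p=1187, q=63
i=5: a=1 ⇒ p=1545, q=82
i=6: a=6 ⇒ p=10457, q=555
…
i=8: a=3 ⇒ p=46463, q=2466
i=9: a=3 ⇒ p=151391, q=8035
i=10: a=5 ⇒ p=803418, q=42641
i=11: a=1 ⇒ p=954809, q=50676
(x₁, y₁) = (954809, 50676);  954809² − 355·50676² = 1 ✓
(x_2, y_2) = (954809·954809 + 355·50676·50676, 954809·50676 + 50676·954809) = (1823320452961, 96771801768)
(x_3, y_3) = (954809·1823320452961 + 355·50676·96771801768, 954809·96771801768 + 50676·1823320452961) = (3481845556741524089, 184797174548553948)

954809 50676
1823320452961 96771801768
3481845556741524089 184797174548553948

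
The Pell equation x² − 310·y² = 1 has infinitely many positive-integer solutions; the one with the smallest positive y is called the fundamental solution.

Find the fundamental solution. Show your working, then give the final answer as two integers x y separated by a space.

848719 48204

√310 → a₀=17, period (1,1,1,1,5,…,1,1,34); ℓ=16 even so k=15
a_0=17:  p_0=17·1+0=17,  q_0=17·0+1=1
a_1=1:  p_1=1·17+1=18,  q_1=1·1+0=1
a_2=1:  p_2=1·18+17=35,  q_2=1·1+1=2
a_3=1:  p_3=1·35+18=53,  q_3=1·2+1=3
a_4=1:  p_4=1·53+35=88,  q_4=1·3+2=5
a_5=5:  p_5=5·88+53=493,  q_5=5·5+3=28
a_6=3:  p_6=3·493+88=1567,  q_6=3·28+5=89
a_7=1:  p_7=1·1567+493=2060,  q_7=1·89+28=117
a_8=2:  p_8=2·2060+1567=5687,  q_8=2·117+89=323
a_9=1:  p_9=1·5687+2060=7747,  q_9=1·323+117=440
a_10=3:  p_10=3·7747+5687=28928,  q_10=3·440+323=1643
a_11=5:  p_11=5·28928+7747=152387,  q_11=5·1643+440=8655
…
a_13=1:  p_13=1·181315+152387=333702,  q_13=1·10298+8655=18953
a_14=1:  p_14=1·333702+181315=515017,  q_14=1·18953+10298=29251
a_15=1:  p_15=1·515017+333702=848719,  q_15=1·29251+18953=48204
→ (848719, 48204).  Check: 848719²=720323940961, 310·48204²=720323940960, difference 1.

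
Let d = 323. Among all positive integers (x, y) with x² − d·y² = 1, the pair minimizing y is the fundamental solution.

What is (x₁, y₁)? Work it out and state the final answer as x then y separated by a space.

√323 → a₀=17, period (1,34); ℓ=2 even so k=1
a_0=17:  p_0=17·1+0=17,  q_0=17·0+1=1
a_1=1:  p_1=1·17+1=18,  q_1=1·1+0=1
→ (18, 1).  Check: 18²=324, 323·1²=323, difference 1.

18 1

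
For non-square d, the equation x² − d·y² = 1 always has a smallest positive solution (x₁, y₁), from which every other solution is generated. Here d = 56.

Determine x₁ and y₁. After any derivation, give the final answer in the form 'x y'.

15 2

[7; 2,14] for √56; ℓ=2 ⇒ convergent index 1
step 0: (7, 1)  from 7·(1,0) + (0,1)
step 1: (15, 2)  from 2·(7,1) + (1,0)
(x₁, y₁) = (15, 2);  15² − 56·2² = 1 ✓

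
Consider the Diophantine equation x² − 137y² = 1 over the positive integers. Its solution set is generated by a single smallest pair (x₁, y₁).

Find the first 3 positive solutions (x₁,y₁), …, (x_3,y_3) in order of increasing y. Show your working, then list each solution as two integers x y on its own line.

6083073 519712
74007554246657 6322892069952
900386710067742990849 76925228065277725280

[11; 1,2,2,1,1,2,2,1,22] for √137; ℓ=9 ⇒ convergent index 17
i=0: a=11 ⇒ p=11, q=1
…
i=3: a=2 ⇒ p=82, q=7
i=4: a=1 ⇒ p=117, q=10
i=5: a=1 ⇒ p=199, q=17
i=6: a=2 ⇒ p=515, q=44
…
i=8: a=1 ⇒ p=1744, q=149
…
i=10: a=1 ⇒ p=41341, q=3532
…
i=12: a=2 ⇒ p=285899, q=24426
…
i=14: a=1 ⇒ p=694077, q=59299
…
i=16: a=2 ⇒ p=4286741, q=366241
i=17: a=1 ⇒ p=6083073, q=519712
→ (6083073, 519712).  Check: 6083073²=37003777123329, 137·519712²=37003777123328, difference 1.
n=2: (6083073,519712)∘(6083073,519712) = (6083073·6083073+137·519712·519712, 6083073·519712+519712·6083073) = (74007554246657,6322892069952)
n=3: (74007554246657,6322892069952)∘(6083073,519712) = (6083073·74007554246657+137·519712·6322892069952, 6083073·6322892069952+519712·74007554246657) = (900386710067742990849,76925228065277725280)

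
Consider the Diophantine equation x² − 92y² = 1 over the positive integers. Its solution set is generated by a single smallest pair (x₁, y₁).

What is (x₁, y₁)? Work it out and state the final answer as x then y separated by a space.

√92 → a₀=9, period (1,1,2,4,2,1,1,18); ℓ=8 even so k=7
k=0  a_k=9  p_k/q_k = 9/1
k=1  a_k=1  p_k/q_k = 10/1
k=2  a_k=1  p_k/q_k = 19/2
k=3  a_k=2  p_k/q_k = 48/5
k=4  a_k=4  p_k/q_k = 211/22
k=5  a_k=2  p_k/q_k = 470/49
k=6  a_k=1  p_k/q_k = 681/71
k=7  a_k=1  p_k/q_k = 1151/120
fundamental: x₁=1151, y₁=120  (since 1324801 − 92·14400 = 1)

1151 120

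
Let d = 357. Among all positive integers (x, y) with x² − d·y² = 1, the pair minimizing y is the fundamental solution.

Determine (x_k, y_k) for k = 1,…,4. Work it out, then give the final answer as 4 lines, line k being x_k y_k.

√357 → a₀=18, period (1,8,2,8,1,36); ℓ=6 even so k=5
i=0: a=18 ⇒ p=18, q=1
i=1: a=1 ⇒ p=19, q=1
…
i=3: a=2 ⇒ p=359, q=19
i=4: a=8 ⇒ p=3042, q=161
i=5: a=1 ⇒ p=3401, q=180
(x₁, y₁) = (3401, 180);  3401² − 357·180² = 1 ✓
k=2:  x_2 = 3401·3401+357·180·180 = 23133601,  y_2 = 3401·180+180·3401 = 1224360
k=3:  x_3 = 3401·23133601+357·180·1224360 = 157354750601,  y_3 = 3401·1224360+180·23133601 = 8328096540
k=4:  x_4 = 3401·157354750601+357·180·8328096540 = 1070326990454401,  y_4 = 3401·8328096540+180·157354750601 = 56647711440720

3401 180
23133601 1224360
157354750601 8328096540
1070326990454401 56647711440720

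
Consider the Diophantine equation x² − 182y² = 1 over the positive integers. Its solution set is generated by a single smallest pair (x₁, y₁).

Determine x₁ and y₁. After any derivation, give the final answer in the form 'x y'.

27 2

√182 = [13; 2,26, …], period ℓ=2 (even) → k=1
k=0  a_k=13  p_k/q_k = 13/1
k=1  a_k=2  p_k/q_k = 27/2
fundamental: x₁=27, y₁=2  (since 729 − 182·4 = 1)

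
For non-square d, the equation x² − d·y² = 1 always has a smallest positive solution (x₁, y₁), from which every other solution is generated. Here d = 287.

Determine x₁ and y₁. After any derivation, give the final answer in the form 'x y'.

[16; 1,15,1,32] for √287; ℓ=4 ⇒ convergent index 3
i=0: a=16 ⇒ p=16, q=1
i=1: a=1 ⇒ p=17, q=1
i=2: a=15 ⇒ p=271, q=16
i=3: a=1 ⇒ p=288, q=17
(x₁, y₁) = (288, 17);  288² − 287·17² = 1 ✓

288 17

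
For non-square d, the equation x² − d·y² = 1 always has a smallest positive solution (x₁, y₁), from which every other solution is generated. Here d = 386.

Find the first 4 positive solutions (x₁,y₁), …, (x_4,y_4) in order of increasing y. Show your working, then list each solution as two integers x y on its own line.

111555 5678
24889036049 1266818580
5552992832780835 282639893378122
1238928230896843060801 63059786610325980840

[19; 1,1,1,4,1,18,1,4,1,1,1,38] for √386; ℓ=12 ⇒ convergent index 11
i=0: a=19 ⇒ p=19, q=1
…
i=2: a=1 ⇒ p=39, q=2
i=3: a=1 ⇒ p=59, q=3
i=4: a=4 ⇒ p=275, q=14
i=5: a=1 ⇒ p=334, q=17
i=6: a=18 ⇒ p=6287, q=320
i=7: a=1 ⇒ p=6621, q=337
i=8: a=4 ⇒ p=32771, q=1668
i=9: a=1 ⇒ p=39392, q=2005
i=10: a=1 ⇒ p=72163, q=3673
i=11: a=1 ⇒ p=111555, q=5678
→ (111555, 5678).  Check: 111555²=12444518025, 386·5678²=12444518024, difference 1.
(x_2, y_2) = (111555·111555 + 386·5678·5678, 111555·5678 + 5678·111555) = (24889036049, 1266818580)
(x_3, y_3) = (111555·24889036049 + 386·5678·1266818580, 111555·1266818580 + 5678·24889036049) = (5552992832780835, 282639893378122)
(x_4, y_4) = (111555·5552992832780835 + 386·5678·282639893378122, 111555·282639893378122 + 5678·5552992832780835) = (1238928230896843060801, 63059786610325980840)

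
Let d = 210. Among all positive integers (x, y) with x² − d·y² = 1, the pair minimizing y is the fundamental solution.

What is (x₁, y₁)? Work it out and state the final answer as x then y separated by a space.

d=210: √d = [14; 2,28] (ℓ=2, even), read p_1/q_1
a_0=14:  p_0=14·1+0=14,  q_0=14·0+1=1
a_1=2:  p_1=2·14+1=29,  q_1=2·1+0=2
fundamental: x₁=29, y₁=2  (since 841 − 210·4 = 1)

29 2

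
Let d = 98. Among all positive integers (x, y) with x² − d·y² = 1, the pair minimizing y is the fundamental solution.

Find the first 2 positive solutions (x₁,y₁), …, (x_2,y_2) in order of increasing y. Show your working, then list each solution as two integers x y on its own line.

d=98: √d = [9; 1,8,1,18] (ℓ=4, even), read p_3/q_3
a_0=9:  p_0=9·1+0=9,  q_0=9·0+1=1
…
a_2=8:  p_2=8·10+9=89,  q_2=8·1+1=9
a_3=1:  p_3=1·89+10=99,  q_3=1·9+1=10
fundamental: x₁=99, y₁=10  (since 9801 − 98·100 = 1)
(x_2, y_2) = (99·99 + 98·10·10, 99·10 + 10·99) = (19601, 1980)

99 10
19601 1980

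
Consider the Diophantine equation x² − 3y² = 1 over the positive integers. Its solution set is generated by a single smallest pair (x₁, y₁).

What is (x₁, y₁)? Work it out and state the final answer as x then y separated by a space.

[1; 1,2] for √3; ℓ=2 ⇒ convergent index 1
k=0  a_k=1  p_k/q_k = 1/1
k=1  a_k=1  p_k/q_k = 2/1
fundamental: x₁=2, y₁=1  (since 4 − 3·1 = 1)

2 1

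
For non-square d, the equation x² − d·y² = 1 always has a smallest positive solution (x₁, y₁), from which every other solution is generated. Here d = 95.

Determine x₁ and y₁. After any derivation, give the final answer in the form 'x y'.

[9; 1,2,1,18] for √95; ℓ=4 ⇒ convergent index 3
i=0: a=9 ⇒ p=9, q=1
i=1: a=1 ⇒ p=10, q=1
i=2: a=2 ⇒ p=29, q=3
i=3: a=1 ⇒ p=39, q=4
fundamental: x₁=39, y₁=4  (since 1521 − 95·16 = 1)

39 4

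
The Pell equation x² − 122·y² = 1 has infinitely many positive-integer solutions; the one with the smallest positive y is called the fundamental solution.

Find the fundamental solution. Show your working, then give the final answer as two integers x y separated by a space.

243 22

d=122: √d = [11; 22] (ℓ=1, odd), read p_1/q_1
step 0: (11, 1)  from 11·(1,0) + (0,1)
step 1: (243, 22)  from 22·(11,1) + (1,0)
fundamental: x₁=243, y₁=22  (since 59049 − 122·484 = 1)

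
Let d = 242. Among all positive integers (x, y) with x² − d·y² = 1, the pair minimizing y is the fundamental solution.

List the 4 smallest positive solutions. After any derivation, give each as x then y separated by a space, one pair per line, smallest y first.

d=242: √d = [15; 1,1,3,1,14,1,3,1,1,30] (ℓ=10, even), read p_9/q_9
i=0: a=15 ⇒ p=15, q=1
i=1: a=1 ⇒ p=16, q=1
…
i=5: a=14 ⇒ p=2069, q=133
…
i=8: a=1 ⇒ p=10905, q=701
i=9: a=1 ⇒ p=19601, q=1260
(x₁, y₁) = (19601, 1260);  19601² − 242·1260² = 1 ✓
(x_2, y_2) = (19601·19601 + 242·1260·1260, 19601·1260 + 1260·19601) = (768398401, 49394520)
(x_3, y_3) = (19601·768398401 + 242·1260·49394520, 19601·49394520 + 1260·768398401) = (30122754096401, 1936363971780)
(x_4, y_4) = (19601·30122754096401 + 242·1260·1936363971780, 19601·1936363971780 + 1260·30122754096401) = (1180872205318713601, 75909340372325040)

19601 1260
768398401 49394520
30122754096401 1936363971780
1180872205318713601 75909340372325040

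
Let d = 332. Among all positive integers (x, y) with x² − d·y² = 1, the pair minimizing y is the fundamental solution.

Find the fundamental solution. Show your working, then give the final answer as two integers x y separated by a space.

13447 738

[18; 4,1,1,8,1,1,4,36] for √332; ℓ=8 ⇒ convergent index 7
a_0=18:  p_0=18·1+0=18,  q_0=18·0+1=1
…
a_3=1:  p_3=1·91+73=164,  q_3=1·5+4=9
a_4=8:  p_4=8·164+91=1403,  q_4=8·9+5=77
…
a_6=1:  p_6=1·1567+1403=2970,  q_6=1·86+77=163
a_7=4:  p_7=4·2970+1567=13447,  q_7=4·163+86=738
fundamental: x₁=13447, y₁=738  (since 180821809 − 332·544644 = 1)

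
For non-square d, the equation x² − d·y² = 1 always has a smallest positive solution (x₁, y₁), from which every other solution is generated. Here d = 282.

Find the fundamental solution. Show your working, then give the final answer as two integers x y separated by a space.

√282 → a₀=16, period (1,3,1,4,1,3,1,32); ℓ=8 even so k=7
a_0=16:  p_0=16·1+0=16,  q_0=16·0+1=1
…
a_2=3:  p_2=3·17+16=67,  q_2=3·1+1=4
…
a_4=4:  p_4=4·84+67=403,  q_4=4·5+4=24
…
a_6=3:  p_6=3·487+403=1864,  q_6=3·29+24=111
a_7=1:  p_7=1·1864+487=2351,  q_7=1·111+29=140
fundamental: x₁=2351, y₁=140  (since 5527201 − 282·19600 = 1)

2351 140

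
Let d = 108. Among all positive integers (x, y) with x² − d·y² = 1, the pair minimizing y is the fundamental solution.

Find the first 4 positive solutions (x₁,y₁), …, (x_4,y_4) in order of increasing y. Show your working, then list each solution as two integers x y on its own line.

1351 130
3650401 351260
9863382151 949104390
26650854921601 2564479710520

√108 = [10; 2,1,1,4,1,1,2,20, …], period ℓ=8 (even) → k=7
a_0=10:  p_0=10·1+0=10,  q_0=10·0+1=1
a_1=2:  p_1=2·10+1=21,  q_1=2·1+0=2
a_2=1:  p_2=1·21+10=31,  q_2=1·2+1=3
…
a_4=4:  p_4=4·52+31=239,  q_4=4·5+3=23
…
a_6=1:  p_6=1·291+239=530,  q_6=1·28+23=51
a_7=2:  p_7=2·530+291=1351,  q_7=2·51+28=130
→ (1351, 130).  Check: 1351²=1825201, 108·130²=1825200, difference 1.
n=2: (1351,130)∘(1351,130) = (1351·1351+108·130·130, 1351·130+130·1351) = (3650401,351260)
n=3: (3650401,351260)∘(1351,130) = (1351·3650401+108·130·351260, 1351·351260+130·3650401) = (9863382151,949104390)
n=4: (9863382151,949104390)∘(1351,130) = (1351·9863382151+108·130·949104390, 1351·949104390+130·9863382151) = (26650854921601,2564479710520)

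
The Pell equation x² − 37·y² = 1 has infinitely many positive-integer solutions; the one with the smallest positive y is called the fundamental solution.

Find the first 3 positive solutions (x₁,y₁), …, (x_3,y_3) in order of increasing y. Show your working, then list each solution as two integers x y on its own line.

√37 = [6; 12, …], period ℓ=1 (odd) → k=1
i=0: a=6 ⇒ p=6, q=1
i=1: a=12 ⇒ p=73, q=12
→ (73, 12).  Check: 73²=5329, 37·12²=5328, difference 1.
k=2:  x_2 = 73·73+37·12·12 = 10657,  y_2 = 73·12+12·73 = 1752
k=3:  x_3 = 73·10657+37·12·1752 = 1555849,  y_3 = 73·1752+12·10657 = 255780

73 12
10657 1752
1555849 255780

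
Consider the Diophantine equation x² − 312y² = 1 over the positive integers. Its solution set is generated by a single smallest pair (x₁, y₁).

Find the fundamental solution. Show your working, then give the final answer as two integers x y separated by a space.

53 3

[17; 1,1,1,34] for √312; ℓ=4 ⇒ convergent index 3
step 0: (17, 1)  from 17·(1,0) + (0,1)
…
step 2: (35, 2)  from 1·(18,1) + (17,1)
step 3: (53, 3)  from 1·(35,2) + (18,1)
fundamental: x₁=53, y₁=3  (since 2809 − 312·9 = 1)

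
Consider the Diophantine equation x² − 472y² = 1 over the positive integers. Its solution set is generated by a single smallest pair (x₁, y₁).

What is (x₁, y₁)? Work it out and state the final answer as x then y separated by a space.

d=472: √d = [21; 1,2,1,1,1,…,2,1,42] (ℓ=14, even), read p_13/q_13
step 0: (21, 1)  from 21·(1,0) + (0,1)
step 1: (22, 1)  from 1·(21,1) + (1,0)
step 2: (65, 3)  from 2·(22,1) + (21,1)
…
step 4: (152, 7)  from 1·(87,4) + (65,3)
…
step 8: (24224, 1115)  from 4·(5779,266) + (1108,51)
step 9: (30003, 1381)  from 1·(24224,1115) + (5779,266)
…
step 12: (222687, 10250)  from 2·(84230,3877) + (54227,2496)
step 13: (306917, 14127)  from 1·(222687,10250) + (84230,3877)
(x₁, y₁) = (306917, 14127);  306917² − 472·14127² = 1 ✓

306917 14127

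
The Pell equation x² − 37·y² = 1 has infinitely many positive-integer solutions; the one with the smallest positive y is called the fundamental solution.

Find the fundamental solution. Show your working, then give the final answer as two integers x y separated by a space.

73 12

d=37: √d = [6; 12] (ℓ=1, odd), read p_1/q_1
i=0: a=6 ⇒ p=6, q=1
i=1: a=12 ⇒ p=73, q=12
fundamental: x₁=73, y₁=12  (since 5329 − 37·144 = 1)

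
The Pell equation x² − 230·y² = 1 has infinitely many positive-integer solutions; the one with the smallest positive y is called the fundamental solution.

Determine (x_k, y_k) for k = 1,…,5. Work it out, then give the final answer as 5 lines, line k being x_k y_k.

91 6
16561 1092
3014011 198738
548533441 36169224
99830072251 6582600030

√230 → a₀=15, period (6,30); ℓ=2 even so k=1
a_0=15:  p_0=15·1+0=15,  q_0=15·0+1=1
a_1=6:  p_1=6·15+1=91,  q_1=6·1+0=6
(x₁, y₁) = (91, 6);  91² − 230·6² = 1 ✓
(91+6√230)^2 = 16561 + 1092√230
(91+6√230)^3 = 3014011 + 198738√230
(91+6√230)^4 = 548533441 + 36169224√230
(91+6√230)^5 = 99830072251 + 6582600030√230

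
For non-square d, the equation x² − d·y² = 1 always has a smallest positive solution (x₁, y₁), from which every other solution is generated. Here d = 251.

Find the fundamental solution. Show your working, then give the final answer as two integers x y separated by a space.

3674890 231957

[15; 1,5,2,1,2,…,5,1,30] for √251; ℓ=14 ⇒ convergent index 13
a_0=15:  p_0=15·1+0=15,  q_0=15·0+1=1
…
a_4=1:  p_4=1·206+95=301,  q_4=1·13+6=19
…
a_6=2:  p_6=2·808+301=1917,  q_6=2·51+19=121
…
a_12=5:  p_12=5·577033+212692=3097857,  q_12=5·36422+13425=195535
a_13=1:  p_13=1·3097857+577033=3674890,  q_13=1·195535+36422=231957
(x₁, y₁) = (3674890, 231957);  3674890² − 251·231957² = 1 ✓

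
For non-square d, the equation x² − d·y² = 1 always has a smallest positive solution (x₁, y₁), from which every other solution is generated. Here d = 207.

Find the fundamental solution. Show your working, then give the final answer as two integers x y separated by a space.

√207 = [14; 2,1,1,2,1,1,2,28, …], period ℓ=8 (even) → k=7
i=0: a=14 ⇒ p=14, q=1
…
i=2: a=1 ⇒ p=43, q=3
…
i=6: a=1 ⇒ p=446, q=31
i=7: a=2 ⇒ p=1151, q=80
→ (1151, 80).  Check: 1151²=1324801, 207·80²=1324800, difference 1.

1151 80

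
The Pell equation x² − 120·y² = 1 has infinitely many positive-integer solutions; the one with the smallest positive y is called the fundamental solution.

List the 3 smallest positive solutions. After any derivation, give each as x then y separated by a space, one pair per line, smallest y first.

11 1
241 22
5291 483

√120 = [10; 1,20, …], period ℓ=2 (even) → k=1
step 0: (10, 1)  from 10·(1,0) + (0,1)
step 1: (11, 1)  from 1·(10,1) + (1,0)
fundamental: x₁=11, y₁=1  (since 121 − 120·1 = 1)
n=2: (11,1)∘(11,1) = (11·11+120·1·1, 11·1+1·11) = (241,22)
n=3: (241,22)∘(11,1) = (11·241+120·1·22, 11·22+1·241) = (5291,483)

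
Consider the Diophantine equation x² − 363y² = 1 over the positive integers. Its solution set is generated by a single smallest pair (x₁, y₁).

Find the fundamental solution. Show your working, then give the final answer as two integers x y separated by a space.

d=363: √d = [19; 19,38] (ℓ=2, even), read p_1/q_1
step 0: (19, 1)  from 19·(1,0) + (0,1)
step 1: (362, 19)  from 19·(19,1) + (1,0)
(x₁, y₁) = (362, 19);  362² − 363·19² = 1 ✓

362 19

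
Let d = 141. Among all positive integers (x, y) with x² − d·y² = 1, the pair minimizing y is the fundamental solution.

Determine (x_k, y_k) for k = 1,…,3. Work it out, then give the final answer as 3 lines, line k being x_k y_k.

√141 = [11; 1,6,1,22, …], period ℓ=4 (even) → k=3
step 0: (11, 1)  from 11·(1,0) + (0,1)
…
step 2: (83, 7)  from 6·(12,1) + (11,1)
step 3: (95, 8)  from 1·(83,7) + (12,1)
fundamental: x₁=95, y₁=8  (since 9025 − 141·64 = 1)
(x_2, y_2) = (95·95 + 141·8·8, 95·8 + 8·95) = (18049, 1520)
(x_3, y_3) = (95·18049 + 141·8·1520, 95·1520 + 8·18049) = (3429215, 288792)

95 8
18049 1520
3429215 288792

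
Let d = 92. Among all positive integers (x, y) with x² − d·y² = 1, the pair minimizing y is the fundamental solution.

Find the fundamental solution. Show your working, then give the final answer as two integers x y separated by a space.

1151 120

√92 = [9; 1,1,2,4,2,1,1,18, …], period ℓ=8 (even) → k=7
i=0: a=9 ⇒ p=9, q=1
i=1: a=1 ⇒ p=10, q=1
i=2: a=1 ⇒ p=19, q=2
i=3: a=2 ⇒ p=48, q=5
…
i=6: a=1 ⇒ p=681, q=71
i=7: a=1 ⇒ p=1151, q=120
fundamental: x₁=1151, y₁=120  (since 1324801 − 92·14400 = 1)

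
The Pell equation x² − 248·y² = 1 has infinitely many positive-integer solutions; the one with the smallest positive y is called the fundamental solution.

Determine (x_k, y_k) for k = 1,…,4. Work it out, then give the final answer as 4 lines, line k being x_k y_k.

63 4
7937 504
999999 63500
125991937 8000496

d=248: √d = [15; 1,2,1,30] (ℓ=4, even), read p_3/q_3
a_0=15:  p_0=15·1+0=15,  q_0=15·0+1=1
…
a_2=2:  p_2=2·16+15=47,  q_2=2·1+1=3
a_3=1:  p_3=1·47+16=63,  q_3=1·3+1=4
→ (63, 4).  Check: 63²=3969, 248·4²=3968, difference 1.
(x_2, y_2) = (63·63 + 248·4·4, 63·4 + 4·63) = (7937, 504)
(x_3, y_3) = (63·7937 + 248·4·504, 63·504 + 4·7937) = (999999, 63500)
(x_4, y_4) = (63·999999 + 248·4·63500, 63·63500 + 4·999999) = (125991937, 8000496)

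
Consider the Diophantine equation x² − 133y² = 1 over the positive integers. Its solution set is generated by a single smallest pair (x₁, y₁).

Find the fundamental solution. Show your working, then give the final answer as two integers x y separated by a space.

√133 = [11; 1,1,7,5,1,…,1,1,22, …], period ℓ=16 (even) → k=15
step 0: (11, 1)  from 11·(1,0) + (0,1)
…
step 2: (23, 2)  from 1·(12,1) + (11,1)
…
step 14: (1378591, 119539)  from 1·(1210008,104921) + (168583,14618)
step 15: (2588599, 224460)  from 1·(1378591,119539) + (1210008,104921)
(x₁, y₁) = (2588599, 224460);  2588599² − 133·224460² = 1 ✓

2588599 224460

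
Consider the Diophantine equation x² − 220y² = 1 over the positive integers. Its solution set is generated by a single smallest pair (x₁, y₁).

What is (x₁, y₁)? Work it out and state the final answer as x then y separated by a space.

[14; 1,4,1,28] for √220; ℓ=4 ⇒ convergent index 3
k=0  a_k=14  p_k/q_k = 14/1
k=1  a_k=1  p_k/q_k = 15/1
k=2  a_k=4  p_k/q_k = 74/5
k=3  a_k=1  p_k/q_k = 89/6
(x₁, y₁) = (89, 6);  89² − 220·6² = 1 ✓

89 6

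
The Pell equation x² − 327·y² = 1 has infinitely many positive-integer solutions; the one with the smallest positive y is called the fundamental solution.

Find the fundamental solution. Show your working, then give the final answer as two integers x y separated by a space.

217 12

[18; 12,36] for √327; ℓ=2 ⇒ convergent index 1
step 0: (18, 1)  from 18·(1,0) + (0,1)
step 1: (217, 12)  from 12·(18,1) + (1,0)
(x₁, y₁) = (217, 12);  217² − 327·12² = 1 ✓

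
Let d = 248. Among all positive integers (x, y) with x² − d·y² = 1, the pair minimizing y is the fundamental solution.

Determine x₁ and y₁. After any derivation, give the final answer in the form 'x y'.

63 4

√248 → a₀=15, period (1,2,1,30); ℓ=4 even so k=3
k=0  a_k=15  p_k/q_k = 15/1
k=1  a_k=1  p_k/q_k = 16/1
k=2  a_k=2  p_k/q_k = 47/3
k=3  a_k=1  p_k/q_k = 63/4
fundamental: x₁=63, y₁=4  (since 3969 − 248·16 = 1)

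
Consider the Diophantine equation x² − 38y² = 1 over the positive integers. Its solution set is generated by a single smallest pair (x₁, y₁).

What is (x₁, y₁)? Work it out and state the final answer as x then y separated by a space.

37 6

√38 = [6; 6,12, …], period ℓ=2 (even) → k=1
a_0=6:  p_0=6·1+0=6,  q_0=6·0+1=1
a_1=6:  p_1=6·6+1=37,  q_1=6·1+0=6
(x₁, y₁) = (37, 6);  37² − 38·6² = 1 ✓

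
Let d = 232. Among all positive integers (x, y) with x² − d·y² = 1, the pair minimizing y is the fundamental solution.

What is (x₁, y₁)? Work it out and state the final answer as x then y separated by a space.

d=232: √d = [15; 4,3,7,3,4,30] (ℓ=6, even), read p_5/q_5
a_0=15:  p_0=15·1+0=15,  q_0=15·0+1=1
a_1=4:  p_1=4·15+1=61,  q_1=4·1+0=4
…
a_3=7:  p_3=7·198+61=1447,  q_3=7·13+4=95
a_4=3:  p_4=3·1447+198=4539,  q_4=3·95+13=298
a_5=4:  p_5=4·4539+1447=19603,  q_5=4·298+95=1287
(x₁, y₁) = (19603, 1287);  19603² − 232·1287² = 1 ✓

19603 1287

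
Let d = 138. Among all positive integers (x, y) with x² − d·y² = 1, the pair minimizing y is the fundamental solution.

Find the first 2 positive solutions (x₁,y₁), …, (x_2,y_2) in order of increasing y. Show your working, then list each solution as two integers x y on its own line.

√138 = [11; 1,2,1,22, …], period ℓ=4 (even) → k=3
step 0: (11, 1)  from 11·(1,0) + (0,1)
step 1: (12, 1)  from 1·(11,1) + (1,0)
step 2: (35, 3)  from 2·(12,1) + (11,1)
step 3: (47, 4)  from 1·(35,3) + (12,1)
(x₁, y₁) = (47, 4);  47² − 138·4² = 1 ✓
(x_2, y_2) = (47·47 + 138·4·4, 47·4 + 4·47) = (4417, 376)

47 4
4417 376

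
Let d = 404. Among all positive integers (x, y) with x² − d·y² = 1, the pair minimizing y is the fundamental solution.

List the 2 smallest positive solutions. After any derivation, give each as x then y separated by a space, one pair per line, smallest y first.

[20; 10,40] for √404; ℓ=2 ⇒ convergent index 1
a_0=20:  p_0=20·1+0=20,  q_0=20·0+1=1
a_1=10:  p_1=10·20+1=201,  q_1=10·1+0=10
fundamental: x₁=201, y₁=10  (since 40401 − 404·100 = 1)
n=2: (201,10)∘(201,10) = (201·201+404·10·10, 201·10+10·201) = (80801,4020)

201 10
80801 4020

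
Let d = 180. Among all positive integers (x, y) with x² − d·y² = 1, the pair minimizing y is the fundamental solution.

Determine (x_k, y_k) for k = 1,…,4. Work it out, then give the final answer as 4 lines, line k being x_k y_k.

161 12
51841 3864
16692641 1244196
5374978561 400627248

[13; 2,2,2,26] for √180; ℓ=4 ⇒ convergent index 3
i=0: a=13 ⇒ p=13, q=1
…
i=2: a=2 ⇒ p=67, q=5
i=3: a=2 ⇒ p=161, q=12
→ (161, 12).  Check: 161²=25921, 180·12²=25920, difference 1.
n=2: (161,12)∘(161,12) = (161·161+180·12·12, 161·12+12·161) = (51841,3864)
n=3: (51841,3864)∘(161,12) = (161·51841+180·12·3864, 161·3864+12·51841) = (16692641,1244196)
n=4: (16692641,1244196)∘(161,12) = (161·16692641+180·12·1244196, 161·1244196+12·16692641) = (5374978561,400627248)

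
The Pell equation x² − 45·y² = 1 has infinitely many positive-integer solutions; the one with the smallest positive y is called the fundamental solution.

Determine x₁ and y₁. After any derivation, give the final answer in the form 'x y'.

161 24

√45 → a₀=6, period (1,2,2,2,1,12); ℓ=6 even so k=5
i=0: a=6 ⇒ p=6, q=1
i=1: a=1 ⇒ p=7, q=1
…
i=4: a=2 ⇒ p=114, q=17
i=5: a=1 ⇒ p=161, q=24
(x₁, y₁) = (161, 24);  161² − 45·24² = 1 ✓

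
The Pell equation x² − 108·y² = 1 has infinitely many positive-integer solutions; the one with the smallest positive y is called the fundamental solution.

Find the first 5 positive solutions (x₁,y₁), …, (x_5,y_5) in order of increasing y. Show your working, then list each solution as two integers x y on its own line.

d=108: √d = [10; 2,1,1,4,1,1,2,20] (ℓ=8, even), read p_7/q_7
step 0: (10, 1)  from 10·(1,0) + (0,1)
step 1: (21, 2)  from 2·(10,1) + (1,0)
…
step 5: (291, 28)  from 1·(239,23) + (52,5)
step 6: (530, 51)  from 1·(291,28) + (239,23)
step 7: (1351, 130)  from 2·(530,51) + (291,28)
fundamental: x₁=1351, y₁=130  (since 1825201 − 108·16900 = 1)
k=2:  x_2 = 1351·1351+108·130·130 = 3650401,  y_2 = 1351·130+130·1351 = 351260
k=3:  x_3 = 1351·3650401+108·130·351260 = 9863382151,  y_3 = 1351·351260+130·3650401 = 949104390
k=4:  x_4 = 1351·9863382151+108·130·949104390 = 26650854921601,  y_4 = 1351·949104390+130·9863382151 = 2564479710520
k=5:  x_5 = 1351·26650854921601+108·130·2564479710520 = 72010600134783751,  y_5 = 1351·2564479710520+130·26650854921601 = 6929223228720650

1351 130
3650401 351260
9863382151 949104390
26650854921601 2564479710520
72010600134783751 6929223228720650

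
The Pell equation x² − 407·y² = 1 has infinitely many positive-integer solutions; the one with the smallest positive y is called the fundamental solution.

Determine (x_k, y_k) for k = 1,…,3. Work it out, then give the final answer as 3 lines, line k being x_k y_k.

[20; 5,1,2,1,5,40] for √407; ℓ=6 ⇒ convergent index 5
a_0=20:  p_0=20·1+0=20,  q_0=20·0+1=1
…
a_3=2:  p_3=2·121+101=343,  q_3=2·6+5=17
a_4=1:  p_4=1·343+121=464,  q_4=1·17+6=23
a_5=5:  p_5=5·464+343=2663,  q_5=5·23+17=132
fundamental: x₁=2663, y₁=132  (since 7091569 − 407·17424 = 1)
k=2:  x_2 = 2663·2663+407·132·132 = 14183137,  y_2 = 2663·132+132·2663 = 703032
k=3:  x_3 = 2663·14183137+407·132·703032 = 75539384999,  y_3 = 2663·703032+132·14183137 = 3744348300

2663 132
14183137 703032
75539384999 3744348300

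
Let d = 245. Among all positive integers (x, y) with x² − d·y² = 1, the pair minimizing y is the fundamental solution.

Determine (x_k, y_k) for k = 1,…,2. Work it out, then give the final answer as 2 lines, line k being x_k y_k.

51841 3312
5374978561 343394784

[15; 1,1,1,7,6,7,1,1,1,30] for √245; ℓ=10 ⇒ convergent index 9
i=0: a=15 ⇒ p=15, q=1
…
i=3: a=1 ⇒ p=47, q=3
i=4: a=7 ⇒ p=360, q=23
i=5: a=6 ⇒ p=2207, q=141
i=6: a=7 ⇒ p=15809, q=1010
…
i=8: a=1 ⇒ p=33825, q=2161
i=9: a=1 ⇒ p=51841, q=3312
fundamental: x₁=51841, y₁=3312  (since 2687489281 − 245·10969344 = 1)
n=2: (51841,3312)∘(51841,3312) = (51841·51841+245·3312·3312, 51841·3312+3312·51841) = (5374978561,343394784)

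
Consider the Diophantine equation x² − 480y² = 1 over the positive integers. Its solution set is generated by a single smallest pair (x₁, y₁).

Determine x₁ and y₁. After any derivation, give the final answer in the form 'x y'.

241 11

√480 = [21; 1,9,1,42, …], period ℓ=4 (even) → k=3
step 0: (21, 1)  from 21·(1,0) + (0,1)
step 1: (22, 1)  from 1·(21,1) + (1,0)
step 2: (219, 10)  from 9·(22,1) + (21,1)
step 3: (241, 11)  from 1·(219,10) + (22,1)
fundamental: x₁=241, y₁=11  (since 58081 − 480·121 = 1)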